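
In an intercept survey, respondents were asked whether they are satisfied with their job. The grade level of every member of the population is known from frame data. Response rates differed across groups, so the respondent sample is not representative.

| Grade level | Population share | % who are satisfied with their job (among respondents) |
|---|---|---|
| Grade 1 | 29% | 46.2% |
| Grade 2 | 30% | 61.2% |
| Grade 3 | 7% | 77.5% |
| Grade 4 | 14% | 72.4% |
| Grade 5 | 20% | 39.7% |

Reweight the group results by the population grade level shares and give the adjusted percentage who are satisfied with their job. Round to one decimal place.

55.3%

Each cell contributes population-share × respondent value:
  Grade 1: 0.29 × 46.2 = 13.398
  Grade 2: 0.3 × 61.2 = 18.36
  Grade 3: 0.07 × 77.5 = 5.425
  Grade 4: 0.14 × 72.4 = 10.136
  Grade 5: 0.2 × 39.7 = 7.94
Post-stratified estimate = 55.259 → 55.3%.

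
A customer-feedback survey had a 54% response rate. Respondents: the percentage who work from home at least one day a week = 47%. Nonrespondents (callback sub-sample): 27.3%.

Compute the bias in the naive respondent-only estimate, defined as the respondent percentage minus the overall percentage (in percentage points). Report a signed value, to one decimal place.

+9.1 percentage points

Nonresponse fraction = 1 − 0.54 = 0.46.
Bias = (nonresponse fraction) × (respondent percentage − nonrespondent percentage)
     = 0.46 × (47 − 27.3) = 0.46 × 19.7 = 9.062.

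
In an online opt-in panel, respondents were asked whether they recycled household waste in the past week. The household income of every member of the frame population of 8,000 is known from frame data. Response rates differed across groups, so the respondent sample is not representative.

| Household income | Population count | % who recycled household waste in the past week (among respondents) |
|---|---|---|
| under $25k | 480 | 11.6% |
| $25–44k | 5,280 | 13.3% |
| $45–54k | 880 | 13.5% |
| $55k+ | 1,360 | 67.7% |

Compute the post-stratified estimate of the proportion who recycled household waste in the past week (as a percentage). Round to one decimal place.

Post-stratification weights by population share, not respondent share:
  under $25k: (480/8,000) × 11.6 = 0.696
  $25–44k: (5,280/8,000) × 13.3 = 8.778
  $45–54k: (880/8,000) × 13.5 = 1.485
  $55k+: (1,360/8,000) × 67.7 = 11.509
Post-stratified estimate = 22.468 → 22.5%.

22.5%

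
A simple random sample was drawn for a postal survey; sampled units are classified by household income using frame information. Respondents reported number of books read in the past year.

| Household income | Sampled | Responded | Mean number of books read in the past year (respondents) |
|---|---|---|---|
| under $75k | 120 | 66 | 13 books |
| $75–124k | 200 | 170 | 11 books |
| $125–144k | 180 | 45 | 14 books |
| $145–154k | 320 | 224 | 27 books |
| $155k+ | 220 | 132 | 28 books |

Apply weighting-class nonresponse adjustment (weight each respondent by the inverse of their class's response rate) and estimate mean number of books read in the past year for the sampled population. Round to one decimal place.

20.3

Class response rates: under $75k 66/120 = 55%, $75–124k 170/200 = 85%, $125–144k 45/180 = 25%, $145–154k 224/320 = 70%, $155k+ 132/220 = 60%.
With weight = n_sampled/n_responded per class, the weighted class total is n_sampled:
  under $75k: 120 × 13 = 1560
  $75–124k: 200 × 11 = 2200
  $125–144k: 180 × 14 = 2520
  $145–154k: 320 × 27 = 8640
  $155k+: 220 × 28 = 6160
Adjusted estimate = 21,080 / 1,040 = 20.2692 → 20.3.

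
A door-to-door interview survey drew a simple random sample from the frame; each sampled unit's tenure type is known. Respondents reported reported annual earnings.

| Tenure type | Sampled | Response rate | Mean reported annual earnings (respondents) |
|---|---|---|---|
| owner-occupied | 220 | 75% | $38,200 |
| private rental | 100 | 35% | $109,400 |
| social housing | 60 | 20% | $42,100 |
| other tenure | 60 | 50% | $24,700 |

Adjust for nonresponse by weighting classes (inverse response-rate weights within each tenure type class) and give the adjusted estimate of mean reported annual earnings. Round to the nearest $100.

Each respondent's weight = sampled/responded in their class; summing within a class gives n_sampled, so:
  owner-occupied: 220 × 38,200 = 8,404,000
  private rental: 100 × 109,400 = 10,940,000
  social housing: 60 × 42,100 = 2,526,000
  other tenure: 60 × 24,700 = 1,482,000
Adjusted estimate = 23,352,000 / 440 = 53072.7 → $53,100.

$53,100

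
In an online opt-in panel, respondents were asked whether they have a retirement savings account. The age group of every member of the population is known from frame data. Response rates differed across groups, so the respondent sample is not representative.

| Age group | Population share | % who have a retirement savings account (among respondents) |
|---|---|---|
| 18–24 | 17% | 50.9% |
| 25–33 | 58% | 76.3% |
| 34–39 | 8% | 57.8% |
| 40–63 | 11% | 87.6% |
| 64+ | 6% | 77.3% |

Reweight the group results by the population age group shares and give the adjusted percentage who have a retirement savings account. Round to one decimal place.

Weight each group's respondent value by its population share:
  18–24: 0.17 × 50.9 = 8.653
  25–33: 0.58 × 76.3 = 44.254
  34–39: 0.08 × 57.8 = 4.624
  40–63: 0.11 × 87.6 = 9.636
  64+: 0.06 × 77.3 = 4.638
Post-stratified estimate = 71.805 → 71.8%.

71.8%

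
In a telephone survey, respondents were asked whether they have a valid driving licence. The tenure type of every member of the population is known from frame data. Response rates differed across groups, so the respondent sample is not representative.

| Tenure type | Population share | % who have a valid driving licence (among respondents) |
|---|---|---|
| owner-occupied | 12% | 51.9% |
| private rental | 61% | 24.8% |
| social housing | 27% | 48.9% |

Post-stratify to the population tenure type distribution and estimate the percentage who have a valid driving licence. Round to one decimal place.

34.6%

Reweight to the known tenure type distribution:
  owner-occupied: 0.12 × 51.9 = 6.228
  private rental: 0.61 × 24.8 = 15.128
  social housing: 0.27 × 48.9 = 13.203
Post-stratified estimate = 34.559 → 34.6%.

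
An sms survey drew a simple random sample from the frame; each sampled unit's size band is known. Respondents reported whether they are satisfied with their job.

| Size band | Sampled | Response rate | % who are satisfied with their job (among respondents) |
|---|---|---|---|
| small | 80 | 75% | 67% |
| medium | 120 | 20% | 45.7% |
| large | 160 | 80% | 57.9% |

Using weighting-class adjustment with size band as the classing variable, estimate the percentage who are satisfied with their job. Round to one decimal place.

55.9%

Weighting each respondent by the inverse class response rate inflates each class back to its sampled size, so the class weight is n_sampled:
  small: 80 × 67 = 5360
  medium: 120 × 45.7 = 5484
  large: 160 × 57.9 = 9264
Adjusted estimate = 20,108 / 360 = 55.8556 → 55.9%.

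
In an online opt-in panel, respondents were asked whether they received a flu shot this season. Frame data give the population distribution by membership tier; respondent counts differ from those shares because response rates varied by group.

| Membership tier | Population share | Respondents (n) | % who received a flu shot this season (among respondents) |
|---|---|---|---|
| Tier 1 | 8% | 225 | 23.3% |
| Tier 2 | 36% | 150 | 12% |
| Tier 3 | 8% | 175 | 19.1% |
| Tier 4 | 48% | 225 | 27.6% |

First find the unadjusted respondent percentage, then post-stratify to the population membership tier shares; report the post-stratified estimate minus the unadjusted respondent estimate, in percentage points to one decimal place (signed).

Without adjustment, the pooled respondent share is:
  (225/775)×23.3 + (150/775)×12 + (175/775)×19.1 + (225/775)×27.6 = 21.4129%
Reweighting by population membership tier shares:
  0.08×23.3 + 0.36×12 + 0.08×19.1 + 0.48×27.6 = 20.96%
Difference = 20.96 − 21.4129 = -0.4529 pp.

-0.5 percentage points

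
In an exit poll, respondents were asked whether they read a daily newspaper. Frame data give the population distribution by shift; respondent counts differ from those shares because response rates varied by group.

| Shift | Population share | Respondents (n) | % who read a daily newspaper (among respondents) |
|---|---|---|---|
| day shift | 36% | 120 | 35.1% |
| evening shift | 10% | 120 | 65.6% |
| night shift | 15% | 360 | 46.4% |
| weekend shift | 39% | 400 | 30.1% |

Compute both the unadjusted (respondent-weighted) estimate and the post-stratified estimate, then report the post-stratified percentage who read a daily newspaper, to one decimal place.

37.9%

Naive respondent-only estimate (weights = respondent counts):
  (120/1000)×35.1 + (120/1000)×65.6 + (360/1000)×46.4 + (400/1000)×30.1 = 40.828%
Post-stratified estimate weights by population shares:
  0.36×35.1 + 0.1×65.6 + 0.15×46.4 + 0.39×30.1 = 37.895%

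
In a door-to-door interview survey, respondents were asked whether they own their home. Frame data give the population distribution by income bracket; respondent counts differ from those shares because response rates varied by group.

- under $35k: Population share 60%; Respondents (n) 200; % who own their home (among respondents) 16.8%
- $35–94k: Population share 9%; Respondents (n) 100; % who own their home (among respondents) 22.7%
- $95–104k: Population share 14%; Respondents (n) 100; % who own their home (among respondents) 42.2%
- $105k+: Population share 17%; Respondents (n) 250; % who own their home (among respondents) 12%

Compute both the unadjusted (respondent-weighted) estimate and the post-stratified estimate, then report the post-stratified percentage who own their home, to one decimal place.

Unadjusted (pooled respondent) estimate weights by respondent counts:
  (200/650)×16.8 + (100/650)×22.7 + (100/650)×42.2 + (250/650)×12 = 19.7692%
Post-stratified estimate weights by population shares:
  0.6×16.8 + 0.09×22.7 + 0.14×42.2 + 0.17×12 = 20.071%

20.1%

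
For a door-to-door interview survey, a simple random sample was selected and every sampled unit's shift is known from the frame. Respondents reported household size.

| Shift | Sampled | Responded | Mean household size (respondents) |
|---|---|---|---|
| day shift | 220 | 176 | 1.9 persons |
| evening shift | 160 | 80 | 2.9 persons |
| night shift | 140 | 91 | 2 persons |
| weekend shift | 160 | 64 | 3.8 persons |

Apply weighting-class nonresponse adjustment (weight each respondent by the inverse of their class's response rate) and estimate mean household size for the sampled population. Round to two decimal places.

Response rates by class: day shift 176/220 = 80%, evening shift 80/160 = 50%, night shift 91/140 = 65%, weekend shift 64/160 = 40%.
With weight = n_sampled/n_responded per class, the weighted class total is n_sampled:
  day shift: 220 × 1.9 = 418
  evening shift: 160 × 2.9 = 464
  night shift: 140 × 2 = 280
  weekend shift: 160 × 3.8 = 608
Adjusted estimate = 1770 / 680 = 2.60294 → 2.60.

2.60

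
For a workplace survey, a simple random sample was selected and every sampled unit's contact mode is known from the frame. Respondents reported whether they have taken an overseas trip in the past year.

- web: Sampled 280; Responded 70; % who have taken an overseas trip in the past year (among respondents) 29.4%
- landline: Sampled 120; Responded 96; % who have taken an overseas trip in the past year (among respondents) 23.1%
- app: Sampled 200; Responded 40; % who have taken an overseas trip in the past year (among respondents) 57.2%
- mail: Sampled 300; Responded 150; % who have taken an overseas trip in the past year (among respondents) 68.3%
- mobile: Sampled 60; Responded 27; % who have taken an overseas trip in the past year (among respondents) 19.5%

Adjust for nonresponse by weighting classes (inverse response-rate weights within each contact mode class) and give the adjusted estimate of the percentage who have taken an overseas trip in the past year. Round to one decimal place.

45.9%

Response rates by class: web 70/280 = 25%, landline 96/120 = 80%, app 40/200 = 20%, mail 150/300 = 50%, mobile 27/60 = 45%.
With weight = n_sampled/n_responded per class, the weighted class total is n_sampled:
  web: 280 × 29.4 = 8232
  landline: 120 × 23.1 = 2772
  app: 200 × 57.2 = 11,440
  mail: 300 × 68.3 = 20,490
  mobile: 60 × 19.5 = 1170
Adjusted estimate = 44,104 / 960 = 45.9417 → 45.9%.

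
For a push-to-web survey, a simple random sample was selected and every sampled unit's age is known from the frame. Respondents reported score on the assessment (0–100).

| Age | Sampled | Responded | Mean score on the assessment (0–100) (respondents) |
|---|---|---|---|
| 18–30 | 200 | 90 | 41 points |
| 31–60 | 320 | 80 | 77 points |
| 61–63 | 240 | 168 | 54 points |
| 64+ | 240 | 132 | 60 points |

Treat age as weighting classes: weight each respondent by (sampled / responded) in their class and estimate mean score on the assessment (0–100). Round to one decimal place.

60.2

Response rates by class: 18–30 90/200 = 45%, 31–60 80/320 = 25%, 61–63 168/240 = 70%, 64+ 132/240 = 55%.
Each respondent's weight = sampled/responded in their class; summing within a class gives n_sampled, so:
  18–30: 200 × 41 = 8200
  31–60: 320 × 77 = 24,640
  61–63: 240 × 54 = 12,960
  64+: 240 × 60 = 14,400
Adjusted estimate = 60,200 / 1,000 = 60.2 → 60.2.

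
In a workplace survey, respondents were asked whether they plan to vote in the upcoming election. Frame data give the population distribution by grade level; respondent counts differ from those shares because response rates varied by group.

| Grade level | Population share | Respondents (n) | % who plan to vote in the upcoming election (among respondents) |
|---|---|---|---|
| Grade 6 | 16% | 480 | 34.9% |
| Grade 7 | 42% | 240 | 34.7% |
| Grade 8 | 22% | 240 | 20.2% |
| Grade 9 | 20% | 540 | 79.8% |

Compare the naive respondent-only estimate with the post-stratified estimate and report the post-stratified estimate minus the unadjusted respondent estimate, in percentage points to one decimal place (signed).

-8.1 percentage points

Without adjustment, the pooled respondent share is:
  (480/1500)×34.9 + (240/1500)×34.7 + (240/1500)×20.2 + (540/1500)×79.8 = 48.68%
Post-stratified estimate weights by population shares:
  0.16×34.9 + 0.42×34.7 + 0.22×20.2 + 0.2×79.8 = 40.562%
Difference = 40.562 − 48.68 = -8.118 pp.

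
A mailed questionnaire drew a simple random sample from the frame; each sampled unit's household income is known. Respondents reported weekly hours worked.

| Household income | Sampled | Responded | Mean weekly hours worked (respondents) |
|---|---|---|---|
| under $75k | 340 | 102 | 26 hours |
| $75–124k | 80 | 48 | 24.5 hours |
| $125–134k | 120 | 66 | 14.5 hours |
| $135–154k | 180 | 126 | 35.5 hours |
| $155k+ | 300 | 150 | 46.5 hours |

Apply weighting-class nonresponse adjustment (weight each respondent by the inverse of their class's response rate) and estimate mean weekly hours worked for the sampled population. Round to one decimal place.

32.2

Response rates by class: under $75k 102/340 = 30%, $75–124k 48/80 = 60%, $125–134k 66/120 = 55%, $135–154k 126/180 = 70%, $155k+ 150/300 = 50%.
Each respondent's weight = sampled/responded in their class; summing within a class gives n_sampled, so:
  under $75k: 340 × 26 = 8840
  $75–124k: 80 × 24.5 = 1960
  $125–134k: 120 × 14.5 = 1740
  $135–154k: 180 × 35.5 = 6390
  $155k+: 300 × 46.5 = 13,950
Adjusted estimate = 32,880 / 1,020 = 32.2353 → 32.2.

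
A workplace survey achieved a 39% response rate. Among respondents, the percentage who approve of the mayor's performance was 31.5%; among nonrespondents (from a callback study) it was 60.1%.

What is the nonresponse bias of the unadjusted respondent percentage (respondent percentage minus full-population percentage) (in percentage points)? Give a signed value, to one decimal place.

-17.4 percentage points

Nonresponse fraction = 1 − 0.39 = 0.61.
Bias = (nonresponse fraction) × (respondent percentage − nonrespondent percentage)
     = 0.61 × (31.5 − 60.1) = 0.61 × -28.6 = -17.446.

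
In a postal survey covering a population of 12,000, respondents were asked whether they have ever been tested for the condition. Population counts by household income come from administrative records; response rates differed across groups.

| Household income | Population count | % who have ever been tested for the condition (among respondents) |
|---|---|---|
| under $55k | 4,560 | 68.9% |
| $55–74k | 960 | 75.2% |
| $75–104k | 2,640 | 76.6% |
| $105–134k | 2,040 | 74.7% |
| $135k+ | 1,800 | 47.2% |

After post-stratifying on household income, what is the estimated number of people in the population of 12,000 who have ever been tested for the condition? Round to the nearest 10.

Apply each group's respondent rate to its population count:
  under $55k: 4,560 × 68.9% = 3141.84
  $55–74k: 960 × 75.2% = 721.92
  $75–104k: 2,640 × 76.6% = 2022.24
  $105–134k: 2,040 × 74.7% = 1523.88
  $135k+: 1,800 × 47.2% = 849.6
Estimated total = 8259.48 → 8,260.

8,260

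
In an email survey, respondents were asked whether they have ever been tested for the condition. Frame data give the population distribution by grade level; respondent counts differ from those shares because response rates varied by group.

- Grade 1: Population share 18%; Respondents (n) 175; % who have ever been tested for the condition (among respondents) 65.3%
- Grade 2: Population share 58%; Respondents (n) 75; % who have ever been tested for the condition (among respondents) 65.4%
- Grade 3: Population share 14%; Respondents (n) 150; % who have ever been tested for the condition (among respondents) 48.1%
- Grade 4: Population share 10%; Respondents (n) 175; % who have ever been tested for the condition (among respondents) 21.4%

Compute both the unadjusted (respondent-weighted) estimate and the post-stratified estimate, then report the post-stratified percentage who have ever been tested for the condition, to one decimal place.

Naive respondent-only estimate (weights = respondent counts):
  (175/575)×65.3 + (75/575)×65.4 + (150/575)×48.1 + (175/575)×21.4 = 47.4652%
Post-stratified estimate weights by population shares:
  0.18×65.3 + 0.58×65.4 + 0.14×48.1 + 0.1×21.4 = 58.56%

58.6%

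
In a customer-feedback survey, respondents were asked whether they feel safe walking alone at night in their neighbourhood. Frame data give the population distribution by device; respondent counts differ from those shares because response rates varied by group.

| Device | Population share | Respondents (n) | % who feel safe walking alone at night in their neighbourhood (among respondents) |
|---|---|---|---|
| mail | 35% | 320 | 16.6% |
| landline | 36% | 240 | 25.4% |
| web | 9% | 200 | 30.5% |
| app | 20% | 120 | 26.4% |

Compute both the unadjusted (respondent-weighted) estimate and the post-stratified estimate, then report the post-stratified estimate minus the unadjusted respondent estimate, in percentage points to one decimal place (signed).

-0.5 percentage points

Unadjusted (pooled respondent) estimate weights by respondent counts:
  (320/880)×16.6 + (240/880)×25.4 + (200/880)×30.5 + (120/880)×26.4 = 23.4955%
Post-stratifying to population shares instead:
  0.35×16.6 + 0.36×25.4 + 0.09×30.5 + 0.2×26.4 = 22.979%
Difference = 22.979 − 23.4955 = -0.5165 pp.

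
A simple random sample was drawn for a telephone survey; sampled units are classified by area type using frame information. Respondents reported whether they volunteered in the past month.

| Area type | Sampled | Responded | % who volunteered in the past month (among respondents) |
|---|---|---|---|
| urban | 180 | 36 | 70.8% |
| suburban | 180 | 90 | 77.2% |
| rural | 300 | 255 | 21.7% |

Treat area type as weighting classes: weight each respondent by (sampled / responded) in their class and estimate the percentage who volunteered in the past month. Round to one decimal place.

50.2%

Response rates by class: urban 36/180 = 20%, suburban 90/180 = 50%, rural 255/300 = 85%.
With weight = n_sampled/n_responded per class, the weighted class total is n_sampled:
  urban: 180 × 70.8 = 12,744
  suburban: 180 × 77.2 = 13,896
  rural: 300 × 21.7 = 6510
Adjusted estimate = 33,150 / 660 = 50.2273 → 50.2%.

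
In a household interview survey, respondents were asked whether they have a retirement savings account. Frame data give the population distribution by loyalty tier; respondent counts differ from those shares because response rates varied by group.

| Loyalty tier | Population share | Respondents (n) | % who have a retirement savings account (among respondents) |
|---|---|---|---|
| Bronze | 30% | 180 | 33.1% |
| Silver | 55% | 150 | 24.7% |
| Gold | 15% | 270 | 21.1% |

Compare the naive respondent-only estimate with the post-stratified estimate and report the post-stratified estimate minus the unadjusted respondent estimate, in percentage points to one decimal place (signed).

Unadjusted (pooled respondent) estimate weights by respondent counts:
  (180/600)×33.1 + (150/600)×24.7 + (270/600)×21.1 = 25.6%
Post-stratified estimate weights by population shares:
  0.3×33.1 + 0.55×24.7 + 0.15×21.1 = 26.68%
Difference = 26.68 − 25.6 = 1.08 pp.

+1.1 percentage points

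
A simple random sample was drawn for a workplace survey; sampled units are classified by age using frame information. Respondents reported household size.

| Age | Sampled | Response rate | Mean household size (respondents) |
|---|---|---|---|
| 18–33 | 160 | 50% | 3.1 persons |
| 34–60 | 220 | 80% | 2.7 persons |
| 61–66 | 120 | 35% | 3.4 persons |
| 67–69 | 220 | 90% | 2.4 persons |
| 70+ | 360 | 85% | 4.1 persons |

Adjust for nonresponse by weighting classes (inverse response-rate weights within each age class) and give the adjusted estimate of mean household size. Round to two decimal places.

3.24

Weighting each respondent by the inverse class response rate inflates each class back to its sampled size, so the class weight is n_sampled:
  18–33: 160 × 3.1 = 496
  34–60: 220 × 2.7 = 594
  61–66: 120 × 3.4 = 408
  67–69: 220 × 2.4 = 528
  70+: 360 × 4.1 = 1476
Adjusted estimate = 3502 / 1,080 = 3.24259 → 3.24.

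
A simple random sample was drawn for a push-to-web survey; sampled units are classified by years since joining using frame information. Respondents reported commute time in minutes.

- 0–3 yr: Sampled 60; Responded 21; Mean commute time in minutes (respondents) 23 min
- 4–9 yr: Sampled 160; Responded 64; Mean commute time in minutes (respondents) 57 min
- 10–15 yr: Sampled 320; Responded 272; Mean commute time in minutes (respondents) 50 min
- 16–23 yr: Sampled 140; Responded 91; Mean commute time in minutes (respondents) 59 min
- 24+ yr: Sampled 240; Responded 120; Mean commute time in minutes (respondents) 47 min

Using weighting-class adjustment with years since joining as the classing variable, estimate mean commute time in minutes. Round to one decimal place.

50.0

Response rates by class: 0–3 yr 21/60 = 35%, 4–9 yr 64/160 = 40%, 10–15 yr 272/320 = 85%, 16–23 yr 91/140 = 65%, 24+ yr 120/240 = 50%.
With weight = n_sampled/n_responded per class, the weighted class total is n_sampled:
  0–3 yr: 60 × 23 = 1380
  4–9 yr: 160 × 57 = 9120
  10–15 yr: 320 × 50 = 16,000
  16–23 yr: 140 × 59 = 8260
  24+ yr: 240 × 47 = 11,280
Adjusted estimate = 46,040 / 920 = 50.0435 → 50.0.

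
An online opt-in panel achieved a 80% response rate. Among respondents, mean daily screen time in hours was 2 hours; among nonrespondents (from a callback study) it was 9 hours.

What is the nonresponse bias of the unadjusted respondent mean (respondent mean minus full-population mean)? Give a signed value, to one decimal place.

-1.4

Nonresponse fraction = 1 − 0.8 = 0.2.
Bias = (nonresponse fraction) × (respondent mean − nonrespondent mean)
     = 0.2 × (2 − 9) = 0.2 × -7 = -1.4.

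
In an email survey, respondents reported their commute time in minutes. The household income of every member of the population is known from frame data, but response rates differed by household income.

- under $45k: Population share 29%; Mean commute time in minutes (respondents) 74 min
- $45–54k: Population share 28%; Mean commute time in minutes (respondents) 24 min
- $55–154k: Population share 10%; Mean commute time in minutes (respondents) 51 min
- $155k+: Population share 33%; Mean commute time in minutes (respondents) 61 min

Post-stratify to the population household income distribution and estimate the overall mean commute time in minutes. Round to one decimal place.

Reweight to the known household income distribution:
  under $45k: 0.29 × 74 = 21.46
  $45–54k: 0.28 × 24 = 6.72
  $55–154k: 0.1 × 51 = 5.1
  $155k+: 0.33 × 61 = 20.13
Post-stratified estimate = 53.41 → 53.4.

53.4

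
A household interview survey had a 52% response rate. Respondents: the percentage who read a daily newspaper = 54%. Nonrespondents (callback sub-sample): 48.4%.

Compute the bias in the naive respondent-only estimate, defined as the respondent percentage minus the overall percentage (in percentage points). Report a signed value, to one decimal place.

Nonresponse fraction = 1 − 0.52 = 0.48.
Bias = (nonresponse fraction) × (respondent percentage − nonrespondent percentage)
     = 0.48 × (54 − 48.4) = 0.48 × 5.6 = 2.688.

+2.7 percentage points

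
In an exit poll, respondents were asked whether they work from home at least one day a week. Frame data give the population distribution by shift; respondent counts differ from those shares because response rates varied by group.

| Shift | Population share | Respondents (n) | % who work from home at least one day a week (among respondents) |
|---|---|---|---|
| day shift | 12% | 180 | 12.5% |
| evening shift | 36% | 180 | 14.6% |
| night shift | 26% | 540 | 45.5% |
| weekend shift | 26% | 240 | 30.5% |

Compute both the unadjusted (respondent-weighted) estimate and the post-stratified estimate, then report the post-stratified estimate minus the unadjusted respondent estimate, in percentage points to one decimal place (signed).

-5.7 percentage points

Naive respondent-only estimate (weights = respondent counts):
  (180/1140)×12.5 + (180/1140)×14.6 + (540/1140)×45.5 + (240/1140)×30.5 = 32.2526%
Post-stratifying to population shares instead:
  0.12×12.5 + 0.36×14.6 + 0.26×45.5 + 0.26×30.5 = 26.516%
Difference = 26.516 − 32.2526 = -5.7366 pp.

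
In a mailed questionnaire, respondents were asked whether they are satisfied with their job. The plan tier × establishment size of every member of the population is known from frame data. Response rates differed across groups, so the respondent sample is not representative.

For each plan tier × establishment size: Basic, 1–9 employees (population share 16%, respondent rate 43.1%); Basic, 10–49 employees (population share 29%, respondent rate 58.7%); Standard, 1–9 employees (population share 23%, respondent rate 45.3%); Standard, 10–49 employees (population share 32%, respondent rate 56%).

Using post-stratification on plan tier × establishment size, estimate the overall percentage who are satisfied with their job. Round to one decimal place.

Weight each group's respondent value by its population share:
  Basic, 1–9 employees: 0.16 × 43.1 = 6.896
  Basic, 10–49 employees: 0.29 × 58.7 = 17.023
  Standard, 1–9 employees: 0.23 × 45.3 = 10.419
  Standard, 10–49 employees: 0.32 × 56 = 17.92
Post-stratified estimate = 52.258 → 52.3%.

52.3%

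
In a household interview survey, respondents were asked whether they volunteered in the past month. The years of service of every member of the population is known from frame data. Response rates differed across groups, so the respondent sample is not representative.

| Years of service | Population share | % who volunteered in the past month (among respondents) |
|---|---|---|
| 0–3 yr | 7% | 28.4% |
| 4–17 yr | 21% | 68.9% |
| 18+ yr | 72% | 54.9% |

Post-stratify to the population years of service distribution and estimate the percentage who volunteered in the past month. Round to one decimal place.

56.0%

Each cell contributes population-share × respondent value:
  0–3 yr: 0.07 × 28.4 = 1.988
  4–17 yr: 0.21 × 68.9 = 14.469
  18+ yr: 0.72 × 54.9 = 39.528
Post-stratified estimate = 55.985 → 56.0%.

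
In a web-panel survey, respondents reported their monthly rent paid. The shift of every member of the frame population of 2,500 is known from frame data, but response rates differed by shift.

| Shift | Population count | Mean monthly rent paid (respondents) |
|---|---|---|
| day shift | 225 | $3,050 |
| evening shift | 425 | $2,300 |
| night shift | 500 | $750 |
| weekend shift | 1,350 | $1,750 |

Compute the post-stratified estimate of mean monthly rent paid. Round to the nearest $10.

Post-stratification weights by population share, not respondent share:
  day shift: (225/2,500) × 3050 = 274.5
  evening shift: (425/2,500) × 2300 = 391
  night shift: (500/2,500) × 750 = 150
  weekend shift: (1,350/2,500) × 1750 = 945
Post-stratified estimate = 1760.5 → $1,760.

$1,760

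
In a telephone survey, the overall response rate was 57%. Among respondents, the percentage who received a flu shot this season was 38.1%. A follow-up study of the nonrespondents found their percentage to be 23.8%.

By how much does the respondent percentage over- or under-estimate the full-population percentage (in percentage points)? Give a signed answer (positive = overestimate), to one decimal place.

+6.1 percentage points

Nonresponse fraction = 1 − 0.57 = 0.43.
Bias = (nonresponse fraction) × (respondent percentage − nonrespondent percentage)
     = 0.43 × (38.1 − 23.8) = 0.43 × 14.3 = 6.149.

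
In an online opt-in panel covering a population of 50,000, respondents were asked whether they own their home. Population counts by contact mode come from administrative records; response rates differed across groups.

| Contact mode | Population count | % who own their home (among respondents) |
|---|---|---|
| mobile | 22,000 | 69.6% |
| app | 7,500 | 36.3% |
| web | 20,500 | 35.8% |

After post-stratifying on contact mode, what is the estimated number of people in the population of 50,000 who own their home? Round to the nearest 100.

25,400

Estimated count per cell = population count × respondent percentage:
  mobile: 22,000 × 69.6% = 15,312
  app: 7,500 × 36.3% = 2722.5
  web: 20,500 × 35.8% = 7339
Estimated total = 25373.5 → 25,400.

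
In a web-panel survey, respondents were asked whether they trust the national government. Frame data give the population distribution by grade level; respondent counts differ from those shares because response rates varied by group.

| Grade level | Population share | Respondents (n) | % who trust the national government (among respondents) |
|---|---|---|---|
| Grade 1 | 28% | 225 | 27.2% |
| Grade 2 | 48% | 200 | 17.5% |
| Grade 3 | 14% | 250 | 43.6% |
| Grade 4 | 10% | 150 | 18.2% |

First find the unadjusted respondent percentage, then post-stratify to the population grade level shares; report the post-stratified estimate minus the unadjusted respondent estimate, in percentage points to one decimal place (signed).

-4.2 percentage points

Without adjustment, the pooled respondent share is:
  (225/825)×27.2 + (200/825)×17.5 + (250/825)×43.6 + (150/825)×18.2 = 28.1818%
Post-stratifying to population shares instead:
  0.28×27.2 + 0.48×17.5 + 0.14×43.6 + 0.1×18.2 = 23.94%
Difference = 23.94 − 28.1818 = -4.2418 pp.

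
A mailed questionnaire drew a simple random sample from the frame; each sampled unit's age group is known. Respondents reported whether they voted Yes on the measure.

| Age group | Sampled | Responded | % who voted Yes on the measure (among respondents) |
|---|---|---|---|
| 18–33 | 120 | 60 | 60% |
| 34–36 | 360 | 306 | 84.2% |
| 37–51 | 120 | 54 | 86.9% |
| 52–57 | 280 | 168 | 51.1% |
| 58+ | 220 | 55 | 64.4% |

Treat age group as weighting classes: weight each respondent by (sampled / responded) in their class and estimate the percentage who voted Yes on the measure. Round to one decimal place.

69.5%

Class response rates: 18–33 60/120 = 50%, 34–36 306/360 = 85%, 37–51 54/120 = 45%, 52–57 168/280 = 60%, 58+ 55/220 = 25%.
Inverse-response-rate weighting restores each class to its sampled count, so class totals weight by n_sampled:
  18–33: 120 × 60 = 7200
  34–36: 360 × 84.2 = 30,312
  37–51: 120 × 86.9 = 10,428
  52–57: 280 × 51.1 = 14,308
  58+: 220 × 64.4 = 14168
Adjusted estimate = 76,416 / 1,100 = 69.4691 → 69.5%.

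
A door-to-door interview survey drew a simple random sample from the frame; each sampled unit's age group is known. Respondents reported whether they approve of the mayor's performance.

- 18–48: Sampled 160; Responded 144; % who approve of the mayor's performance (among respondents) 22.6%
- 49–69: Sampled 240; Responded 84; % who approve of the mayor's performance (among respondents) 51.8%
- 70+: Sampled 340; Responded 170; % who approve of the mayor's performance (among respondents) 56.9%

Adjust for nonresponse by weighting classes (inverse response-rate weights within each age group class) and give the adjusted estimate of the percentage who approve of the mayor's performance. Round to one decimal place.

47.8%

Class response rates: 18–48 144/160 = 90%, 49–69 84/240 = 35%, 70+ 170/340 = 50%.
Inverse-response-rate weighting restores each class to its sampled count, so class totals weight by n_sampled:
  18–48: 160 × 22.6 = 3616
  49–69: 240 × 51.8 = 12,432
  70+: 340 × 56.9 = 19,346
Adjusted estimate = 35,394 / 740 = 47.8297 → 47.8%.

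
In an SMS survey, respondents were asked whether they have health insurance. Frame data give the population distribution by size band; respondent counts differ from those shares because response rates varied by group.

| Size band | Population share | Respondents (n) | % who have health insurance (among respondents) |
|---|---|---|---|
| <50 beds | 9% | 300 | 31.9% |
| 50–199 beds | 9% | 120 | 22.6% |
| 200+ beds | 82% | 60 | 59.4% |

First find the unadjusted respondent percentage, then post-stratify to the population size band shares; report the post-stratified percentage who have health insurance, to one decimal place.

53.6%

Without adjustment, the pooled respondent share is:
  (300/480)×31.9 + (120/480)×22.6 + (60/480)×59.4 = 33.0125%
Post-stratified estimate weights by population shares:
  0.09×31.9 + 0.09×22.6 + 0.82×59.4 = 53.613%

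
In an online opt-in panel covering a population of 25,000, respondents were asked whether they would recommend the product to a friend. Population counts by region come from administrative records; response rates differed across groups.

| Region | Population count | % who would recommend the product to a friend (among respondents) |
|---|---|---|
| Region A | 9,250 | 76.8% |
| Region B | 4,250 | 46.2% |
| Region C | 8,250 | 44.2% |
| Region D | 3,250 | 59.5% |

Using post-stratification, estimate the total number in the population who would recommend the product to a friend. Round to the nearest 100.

14,600

Apply each group's respondent rate to its population count:
  Region A: 9,250 × 76.8% = 7104
  Region B: 4,250 × 46.2% = 1963.5
  Region C: 8,250 × 44.2% = 3646.5
  Region D: 3,250 × 59.5% = 1933.75
Estimated total = 14647.8 → 14,600.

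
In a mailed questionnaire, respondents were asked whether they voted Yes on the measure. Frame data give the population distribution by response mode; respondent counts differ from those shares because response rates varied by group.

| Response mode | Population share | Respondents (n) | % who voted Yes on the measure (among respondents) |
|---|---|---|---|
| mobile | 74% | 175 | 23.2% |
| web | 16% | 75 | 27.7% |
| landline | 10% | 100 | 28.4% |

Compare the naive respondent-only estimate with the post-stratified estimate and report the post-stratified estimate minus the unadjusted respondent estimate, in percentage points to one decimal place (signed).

-1.2 percentage points

Unadjusted (pooled respondent) estimate weights by respondent counts:
  (175/350)×23.2 + (75/350)×27.7 + (100/350)×28.4 = 25.65%
Reweighting by population response mode shares:
  0.74×23.2 + 0.16×27.7 + 0.1×28.4 = 24.44%
Difference = 24.44 − 25.65 = -1.21 pp.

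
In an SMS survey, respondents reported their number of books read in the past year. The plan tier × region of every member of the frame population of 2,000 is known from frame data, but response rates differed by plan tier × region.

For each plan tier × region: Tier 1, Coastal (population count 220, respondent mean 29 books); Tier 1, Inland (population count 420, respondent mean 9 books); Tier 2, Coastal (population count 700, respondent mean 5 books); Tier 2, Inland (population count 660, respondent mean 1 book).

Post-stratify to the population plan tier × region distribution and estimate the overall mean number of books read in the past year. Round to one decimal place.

7.2

Reweight to the known plan tier × region distribution:
  Tier 1, Coastal: (220/2,000) × 29 = 3.19
  Tier 1, Inland: (420/2,000) × 9 = 1.89
  Tier 2, Coastal: (700/2,000) × 5 = 1.75
  Tier 2, Inland: (660/2,000) × 1 = 0.33
Post-stratified estimate = 7.16 → 7.2.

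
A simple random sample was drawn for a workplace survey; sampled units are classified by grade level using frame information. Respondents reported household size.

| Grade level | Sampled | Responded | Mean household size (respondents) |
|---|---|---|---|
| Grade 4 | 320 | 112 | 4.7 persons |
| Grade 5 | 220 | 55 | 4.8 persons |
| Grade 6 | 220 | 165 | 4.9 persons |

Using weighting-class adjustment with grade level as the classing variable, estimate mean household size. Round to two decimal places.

Class response rates: Grade 4 112/320 = 35%, Grade 5 55/220 = 25%, Grade 6 165/220 = 75%.
With weight = n_sampled/n_responded per class, the weighted class total is n_sampled:
  Grade 4: 320 × 4.7 = 1504
  Grade 5: 220 × 4.8 = 1056
  Grade 6: 220 × 4.9 = 1078
Adjusted estimate = 3638 / 760 = 4.78684 → 4.79.

4.79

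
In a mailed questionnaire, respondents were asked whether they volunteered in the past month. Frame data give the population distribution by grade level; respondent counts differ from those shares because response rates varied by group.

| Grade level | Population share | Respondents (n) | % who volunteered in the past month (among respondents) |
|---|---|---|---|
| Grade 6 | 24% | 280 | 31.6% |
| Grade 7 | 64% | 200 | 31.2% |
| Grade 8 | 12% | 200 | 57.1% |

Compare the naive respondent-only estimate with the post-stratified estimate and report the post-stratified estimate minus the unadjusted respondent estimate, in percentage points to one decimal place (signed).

-4.6 percentage points

Unadjusted (pooled respondent) estimate weights by respondent counts:
  (280/680)×31.6 + (200/680)×31.2 + (200/680)×57.1 = 38.9824%
Post-stratified estimate weights by population shares:
  0.24×31.6 + 0.64×31.2 + 0.12×57.1 = 34.404%
Difference = 34.404 − 38.9824 = -4.5784 pp.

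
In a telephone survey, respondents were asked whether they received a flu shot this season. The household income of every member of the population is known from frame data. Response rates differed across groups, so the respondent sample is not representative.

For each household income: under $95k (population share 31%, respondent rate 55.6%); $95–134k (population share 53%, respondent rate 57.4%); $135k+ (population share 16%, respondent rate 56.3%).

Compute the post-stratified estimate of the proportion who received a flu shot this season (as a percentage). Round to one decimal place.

Reweight to the known household income distribution:
  under $95k: 0.31 × 55.6 = 17.236
  $95–134k: 0.53 × 57.4 = 30.422
  $135k+: 0.16 × 56.3 = 9.008
Post-stratified estimate = 56.666 → 56.7%.

56.7%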